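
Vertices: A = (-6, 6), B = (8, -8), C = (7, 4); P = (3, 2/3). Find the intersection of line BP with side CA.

(1/2, 5)

Barycentric coordinates of P with respect to ABC: (1/3, 1/3, 1/3).
On side CA the B-coordinate is zero; dropping P's B-weight 1/3 and renormalizing the remaining 1/3 : 1/3 gives weights 1/2, 1/2 on C, A.
Q = (1/2)·(7, 4) + (1/2)·(-6, 6) = (1/2, 5).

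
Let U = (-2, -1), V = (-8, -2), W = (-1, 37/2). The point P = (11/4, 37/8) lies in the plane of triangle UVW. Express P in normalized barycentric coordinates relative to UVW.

(3/2, -3/4, 1/4)

Signed area of the reference triangle: [UVW] = ½·((-2)·(-2−(37/2)) + (-8)·(37/2−(-1)) + (-1)·(-1−(-2))) = ½·(41 − 156 − 1) = -58.
[PVW] = ½·((11/4)·(-2−(37/2)) + (-8)·(37/2−(37/8)) + (-1)·(37/8−(-2))) = ½·(-451/8 − 111 − 53/8) = -87, so the U-coordinate is (-87)/(-58) = 3/2.
[UPW] = ½·((-2)·(37/8−(37/2)) + (11/4)·(37/2−(-1)) + (-1)·(-1−(37/8))) = ½·(111/4 + 429/8 + 45/8) = 87/2, so the V-coordinate is -3/4.
[UVP] = ½·((-2)·(-2−(37/8)) + (-8)·(37/8−(-1)) + (11/4)·(-1−(-2))) = ½·(53/4 − 45 + 11/4) = -29/2, so the W-coordinate is 1/4.
Check: 3/2 − 3/4 + 1/4 = 1.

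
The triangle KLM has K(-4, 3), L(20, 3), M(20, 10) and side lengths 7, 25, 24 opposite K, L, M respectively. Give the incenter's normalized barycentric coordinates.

(1/8, 25/56, 3/7)

The incenter has barycentric coordinates proportional to the opposite side lengths: (7 : 25 : 24).
Normalizing by 7+25+24 = 56 gives (1/8, 25/56, 3/7).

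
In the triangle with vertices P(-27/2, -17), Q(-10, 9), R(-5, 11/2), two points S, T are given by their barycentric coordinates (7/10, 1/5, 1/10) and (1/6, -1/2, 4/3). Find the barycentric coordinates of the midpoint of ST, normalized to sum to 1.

Since both coordinate triples sum to 1, the midpoint's barycentrics are the componentwise average.
(7/10+1/6)/2 = 13/30; similarly -3/20 and 43/60.

(13/30, -3/20, 43/60)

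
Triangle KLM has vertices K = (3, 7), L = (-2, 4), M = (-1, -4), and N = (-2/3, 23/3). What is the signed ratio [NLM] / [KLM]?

[KLM] = ½·(3·(4−(-4)) + (-2)·(-4−7) + (-1)·(7−4)) = ½·(24 + 22 − 3) = 43/2.
[NLM] = ½·((-2/3)·(4−(-4)) + (-2)·(-4−(23/3)) + (-1)·(23/3−4)) = ½·(-16/3 + 70/3 − 11/3) = 43/6, so the ratio is (43/6)/(43/2) = 1/3.

1/3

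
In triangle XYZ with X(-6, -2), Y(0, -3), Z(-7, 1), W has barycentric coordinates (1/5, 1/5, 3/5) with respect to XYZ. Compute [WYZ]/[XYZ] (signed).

1/5

The signed ratio [WYZ]/[XYZ] equals the barycentric coordinate of W at vertex X, which is 1/5.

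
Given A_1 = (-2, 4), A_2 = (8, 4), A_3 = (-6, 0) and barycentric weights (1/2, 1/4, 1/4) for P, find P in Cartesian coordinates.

P = (1/2)·A_1 + (1/4)·A_2 + (1/4)·A_3.
x-coordinate: (1/2)·(-2) + (1/4)·8 + (1/4)·(-6) = -1/2.
y-coordinate: (1/2)·4 + (1/4)·4 + (1/4)·0 = 3.

(-1/2, 3)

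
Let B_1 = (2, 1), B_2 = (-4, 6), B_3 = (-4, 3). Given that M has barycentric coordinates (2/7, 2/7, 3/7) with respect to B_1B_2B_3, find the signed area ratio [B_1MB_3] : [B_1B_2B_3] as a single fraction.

2/7

The signed ratio [B_1MB_3]/[B_1B_2B_3] equals the barycentric coordinate of M at vertex B_2, which is 2/7.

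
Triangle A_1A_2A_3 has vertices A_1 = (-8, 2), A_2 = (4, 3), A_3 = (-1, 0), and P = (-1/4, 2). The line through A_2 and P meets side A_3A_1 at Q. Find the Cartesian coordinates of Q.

(-9/2, 1)

Barycentric coordinates of P with respect to A_1A_2A_3: (1/4, 1/2, 1/4).
On side A_3A_1 the A_2-coordinate is zero; dropping P's A_2-weight 1/2 and renormalizing the remaining 1/4 : 1/4 gives weights 1/2, 1/2 on A_3, A_1.
Q = (1/2)·(-1, 0) + (1/2)·(-8, 2) = (-9/2, 1).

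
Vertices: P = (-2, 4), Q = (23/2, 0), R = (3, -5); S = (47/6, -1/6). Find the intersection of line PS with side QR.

(49/5, -1)

Barycentric coordinates of S with respect to PQR: (1/6, 2/3, 1/6).
On side QR the P-coordinate is zero; dropping S's P-weight 1/6 and renormalizing the remaining 2/3 : 1/6 gives weights 4/5, 1/5 on Q, R.
T = (4/5)·(23/2, 0) + (1/5)·(3, -5) = (49/5, -1).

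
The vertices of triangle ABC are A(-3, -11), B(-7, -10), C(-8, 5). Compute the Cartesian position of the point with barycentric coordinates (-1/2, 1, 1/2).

(-19/2, -2)

P = (-1/2)·A + 1·B + (1/2)·C.
x-coordinate: (-1/2)·(-3) + 1·(-7) + (1/2)·(-8) = -19/2.
y-coordinate: (-1/2)·(-11) + 1·(-10) + (1/2)·5 = -2.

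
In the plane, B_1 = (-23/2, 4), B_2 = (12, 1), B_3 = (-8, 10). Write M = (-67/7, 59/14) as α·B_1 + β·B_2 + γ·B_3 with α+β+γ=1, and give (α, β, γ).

Signed area of the reference triangle: [B_1B_2B_3] = ½·((-23/2)·(1−10) + 12·(10−4) + (-8)·(4−1)) = ½·(207/2 + 72 − 24) = 303/4.
[MB_2B_3] = ½·((-67/7)·(1−10) + 12·(10−(59/14)) + (-8)·(59/14−1)) = ½·(603/7 + 486/7 − 180/7) = 909/14, so the B_1-coordinate is (909/14)/(303/4) = 6/7.
[B_1MB_3] = ½·((-23/2)·(59/14−10) + (-67/7)·(10−4) + (-8)·(4−(59/14))) = ½·(1863/28 − 402/7 + 12/7) = 303/56, so the B_2-coordinate is 1/14.
[B_1B_2M] = ½·((-23/2)·(1−(59/14)) + 12·(59/14−4) + (-67/7)·(4−1)) = ½·(1035/28 + 18/7 − 201/7) = 303/56, so the B_3-coordinate is 1/14.
Check: 6/7 + 1/14 + 1/14 = 1.

(6/7, 1/14, 1/14)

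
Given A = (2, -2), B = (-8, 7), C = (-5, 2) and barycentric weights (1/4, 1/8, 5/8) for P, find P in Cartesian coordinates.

P = (1/4)·A + (1/8)·B + (5/8)·C.
x-coordinate: (1/4)·2 + (1/8)·(-8) + (5/8)·(-5) = -29/8.
y-coordinate: (1/4)·(-2) + (1/8)·7 + (5/8)·2 = 13/8.

(-29/8, 13/8)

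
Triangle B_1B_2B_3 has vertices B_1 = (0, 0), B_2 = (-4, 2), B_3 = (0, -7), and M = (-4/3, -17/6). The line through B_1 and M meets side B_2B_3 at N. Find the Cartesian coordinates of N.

Barycentric coordinates of M with respect to B_1B_2B_3: (1/6, 1/3, 1/2).
On side B_2B_3 the B_1-coordinate is zero; dropping M's B_1-weight 1/6 and renormalizing the remaining 1/3 : 1/2 gives weights 2/5, 3/5 on B_2, B_3.
N = (2/5)·(-4, 2) + (3/5)·(0, -7) = (-8/5, -17/5).

(-8/5, -17/5)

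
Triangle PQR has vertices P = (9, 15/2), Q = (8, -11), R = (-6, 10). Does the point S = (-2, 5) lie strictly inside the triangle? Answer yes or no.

yes

Barycentric coordinates of S: (1/20, 13/56, 201/280).
The three coordinates are positive, positive, positive; a point is interior exactly when all three are positive.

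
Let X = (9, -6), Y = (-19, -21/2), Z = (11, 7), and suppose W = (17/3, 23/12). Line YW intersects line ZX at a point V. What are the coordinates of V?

(53/5, 22/5)

Barycentric coordinates of W with respect to XYZ: (1/6, 1/6, 2/3).
On side ZX the Y-coordinate is zero; dropping W's Y-weight 1/6 and renormalizing the remaining 2/3 : 1/6 gives weights 4/5, 1/5 on Z, X.
V = (4/5)·(11, 7) + (1/5)·(9, -6) = (53/5, 22/5).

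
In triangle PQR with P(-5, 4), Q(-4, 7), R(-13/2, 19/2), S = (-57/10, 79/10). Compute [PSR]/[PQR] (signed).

1/5

[PQR] = ½·((-5)·(7−(19/2)) + (-4)·(19/2−4) + (-13/2)·(4−7)) = ½·(25/2 − 22 + 39/2) = 5.
[PSR] = ½·((-5)·(79/10−(19/2)) + (-57/10)·(19/2−4) + (-13/2)·(4−(79/10))) = ½·(8 − 627/20 + 507/20) = 1, so the ratio is 1/5 = 1/5.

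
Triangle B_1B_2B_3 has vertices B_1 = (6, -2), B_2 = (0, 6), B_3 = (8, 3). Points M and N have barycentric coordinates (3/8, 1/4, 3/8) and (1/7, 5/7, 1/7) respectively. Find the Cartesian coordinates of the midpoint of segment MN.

Barycentric coordinates of the midpoint are the average: (29/112, 27/56, 29/112).
Converting: (29/112)·B_1 + (27/56)·B_2 + (29/112)·B_3 = (29/8, 353/112).

(29/8, 353/112)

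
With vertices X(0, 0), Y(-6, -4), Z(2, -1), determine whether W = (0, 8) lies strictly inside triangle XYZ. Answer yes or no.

no

Barycentric coordinates of W: (39/7, -8/7, -24/7).
The three coordinates are positive, negative, negative; a point is interior exactly when all three are positive.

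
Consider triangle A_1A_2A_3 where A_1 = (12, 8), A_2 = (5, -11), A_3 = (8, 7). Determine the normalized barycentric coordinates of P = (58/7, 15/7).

(2/7, 2/7, 3/7)

Signed area of the reference triangle: [A_1A_2A_3] = ½·(12·(-11−7) + 5·(7−8) + 8·(8−(-11))) = ½·(-216 − 5 + 152) = -69/2.
[PA_2A_3] = ½·((58/7)·(-11−7) + 5·(7−(15/7)) + 8·(15/7−(-11))) = ½·(-1044/7 + 170/7 + 736/7) = -69/7, so the A_1-coordinate is (-69/7)/(-69/2) = 2/7.
[A_1PA_3] = ½·(12·(15/7−7) + (58/7)·(7−8) + 8·(8−(15/7))) = ½·(-408/7 − 58/7 + 328/7) = -69/7, so the A_2-coordinate is 2/7.
[A_1A_2P] = ½·(12·(-11−(15/7)) + 5·(15/7−8) + (58/7)·(8−(-11))) = ½·(-1104/7 − 205/7 + 1102/7) = -207/14, so the A_3-coordinate is 3/7.
Check: 2/7 + 2/7 + 3/7 = 1.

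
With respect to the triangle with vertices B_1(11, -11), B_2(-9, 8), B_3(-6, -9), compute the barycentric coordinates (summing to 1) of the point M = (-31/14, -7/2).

Signed area of the reference triangle: [B_1B_2B_3] = ½·(11·(8−(-9)) + (-9)·(-9−(-11)) + (-6)·(-11−8)) = ½·(187 − 18 + 114) = 283/2.
[MB_2B_3] = ½·((-31/14)·(8−(-9)) + (-9)·(-9−(-7/2)) + (-6)·(-7/2−8)) = ½·(-527/14 + 99/2 + 69) = 283/7, so the B_1-coordinate is (283/7)/(283/2) = 2/7.
[B_1MB_3] = ½·(11·(-7/2−(-9)) + (-31/14)·(-9−(-11)) + (-6)·(-11−(-7/2))) = ½·(121/2 − 31/7 + 45) = 1415/28, so the B_2-coordinate is 5/14.
[B_1B_2M] = ½·(11·(8−(-7/2)) + (-9)·(-7/2−(-11)) + (-31/14)·(-11−8)) = ½·(253/2 − 135/2 + 589/14) = 1415/28, so the B_3-coordinate is 5/14.

(2/7, 5/14, 5/14)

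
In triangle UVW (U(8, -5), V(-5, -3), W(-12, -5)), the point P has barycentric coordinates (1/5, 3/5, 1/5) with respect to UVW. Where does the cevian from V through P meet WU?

Line VP meets WU where the V-coordinate vanishes; zeroing P's V-weight and renormalizing leaves W, U-weights 1/5 : 1/5 → (1/2, 1/2).
So Q = (1/2)·W + (1/2)·U = (-2, -5).

(-2, -5)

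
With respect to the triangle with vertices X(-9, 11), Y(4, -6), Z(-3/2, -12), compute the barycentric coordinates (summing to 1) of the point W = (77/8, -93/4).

(-3/4, 1, 3/4)

Signed area of the reference triangle: [XYZ] = ½·((-9)·(-6−(-12)) + 4·(-12−11) + (-3/2)·(11−(-6))) = ½·(-54 − 92 − 51/2) = -343/4.
[WYZ] = ½·((77/8)·(-6−(-12)) + 4·(-12−(-93/4)) + (-3/2)·(-93/4−(-6))) = ½·(231/4 + 45 + 207/8) = 1029/16, so the X-coordinate is (1029/16)/(-343/4) = -3/4.
[XWZ] = ½·((-9)·(-93/4−(-12)) + (77/8)·(-12−11) + (-3/2)·(11−(-93/4))) = ½·(405/4 − 1771/8 − 411/8) = -343/4, so the Y-coordinate is 1.
[XYW] = ½·((-9)·(-6−(-93/4)) + 4·(-93/4−11) + (77/8)·(11−(-6))) = ½·(-621/4 − 137 + 1309/8) = -1029/16, so the Z-coordinate is 3/4.
Check: -3/4 + 1 + 3/4 = 1.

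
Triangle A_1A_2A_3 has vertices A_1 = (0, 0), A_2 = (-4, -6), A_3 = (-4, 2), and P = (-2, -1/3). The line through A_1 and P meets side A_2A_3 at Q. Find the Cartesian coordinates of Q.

(-4, -2/3)

Barycentric coordinates of P with respect to A_1A_2A_3: (1/2, 1/6, 1/3).
On side A_2A_3 the A_1-coordinate is zero; dropping P's A_1-weight 1/2 and renormalizing the remaining 1/6 : 1/3 gives weights 1/3, 2/3 on A_2, A_3.
Q = (1/3)·(-4, -6) + (2/3)·(-4, 2) = (-4, -2/3).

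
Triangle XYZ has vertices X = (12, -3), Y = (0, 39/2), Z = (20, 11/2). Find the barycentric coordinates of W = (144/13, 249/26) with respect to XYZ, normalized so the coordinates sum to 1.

Signed area of the reference triangle: [XYZ] = ½·(12·(39/2−(11/2)) + 0·(11/2−(-3)) + 20·(-3−(39/2))) = ½·(168 + 0 − 450) = -141.
[WYZ] = ½·((144/13)·(39/2−(11/2)) + 0·(11/2−(249/26)) + 20·(249/26−(39/2))) = ½·(2016/13 + 0 − 2580/13) = -282/13, so the X-coordinate is (-282/13)/(-141) = 2/13.
[XWZ] = ½·(12·(249/26−(11/2)) + (144/13)·(11/2−(-3)) + 20·(-3−(249/26))) = ½·(636/13 + 1224/13 − 3270/13) = -705/13, so the Y-coordinate is 5/13.
[XYW] = ½·(12·(39/2−(249/26)) + 0·(249/26−(-3)) + (144/13)·(-3−(39/2))) = ½·(1548/13 + 0 − 3240/13) = -846/13, so the Z-coordinate is 6/13.
Check: 2/13 + 5/13 + 6/13 = 1.

(2/13, 5/13, 6/13)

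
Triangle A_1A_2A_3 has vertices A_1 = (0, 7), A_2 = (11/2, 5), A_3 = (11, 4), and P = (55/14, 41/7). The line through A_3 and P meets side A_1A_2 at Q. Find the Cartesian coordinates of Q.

Barycentric coordinates of P with respect to A_1A_2A_3: (4/7, 1/7, 2/7).
On side A_1A_2 the A_3-coordinate is zero; dropping P's A_3-weight 2/7 and renormalizing the remaining 4/7 : 1/7 gives weights 4/5, 1/5 on A_1, A_2.
Q = (4/5)·(0, 7) + (1/5)·(11/2, 5) = (11/10, 33/5).

(11/10, 33/5)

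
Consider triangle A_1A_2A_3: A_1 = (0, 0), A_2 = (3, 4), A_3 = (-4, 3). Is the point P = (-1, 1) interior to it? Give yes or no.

Barycentric coordinates of P: (17/25, 1/25, 7/25).
The three coordinates are positive, positive, positive; a point is interior exactly when all three are positive.

yes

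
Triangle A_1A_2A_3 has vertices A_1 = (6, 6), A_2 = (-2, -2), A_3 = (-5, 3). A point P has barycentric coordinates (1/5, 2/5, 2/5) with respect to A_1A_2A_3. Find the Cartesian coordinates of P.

(-8/5, 8/5)

P = (1/5)·A_1 + (2/5)·A_2 + (2/5)·A_3.
x-coordinate: (1/5)·6 + (2/5)·(-2) + (2/5)·(-5) = -8/5.
y-coordinate: (1/5)·6 + (2/5)·(-2) + (2/5)·3 = 8/5.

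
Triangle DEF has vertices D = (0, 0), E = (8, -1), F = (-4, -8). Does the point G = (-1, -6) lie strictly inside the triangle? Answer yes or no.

Barycentric coordinates of G: (3/68, 4/17, 49/68).
The three coordinates are positive, positive, positive; a point is interior exactly when all three are positive.

yes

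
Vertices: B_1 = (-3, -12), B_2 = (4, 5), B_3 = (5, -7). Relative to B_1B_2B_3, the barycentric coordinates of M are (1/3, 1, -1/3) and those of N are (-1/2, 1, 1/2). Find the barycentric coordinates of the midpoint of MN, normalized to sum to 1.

(-1/12, 1, 1/12)

Since both coordinate triples sum to 1, the midpoint's barycentrics are the componentwise average.
(1/3+-1/2)/2 = -1/12; similarly 1 and 1/12.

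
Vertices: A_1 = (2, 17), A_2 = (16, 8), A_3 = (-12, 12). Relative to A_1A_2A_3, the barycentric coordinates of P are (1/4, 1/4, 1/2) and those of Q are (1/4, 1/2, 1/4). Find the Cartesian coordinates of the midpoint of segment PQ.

Barycentric coordinates of the midpoint are the average: (1/4, 3/8, 3/8).
Converting: (1/4)·A_1 + (3/8)·A_2 + (3/8)·A_3 = (2, 47/4).

(2, 47/4)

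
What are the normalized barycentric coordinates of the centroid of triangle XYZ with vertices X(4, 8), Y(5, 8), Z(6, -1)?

The centroid is the average of the vertices, so each weight is 1/3.

(1/3, 1/3, 1/3)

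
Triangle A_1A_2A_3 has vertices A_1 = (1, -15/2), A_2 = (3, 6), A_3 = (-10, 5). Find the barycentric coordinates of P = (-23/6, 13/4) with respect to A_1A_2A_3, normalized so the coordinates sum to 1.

(1/6, 1/3, 1/2)

Signed area of the reference triangle: [A_1A_2A_3] = ½·(1·(6−5) + 3·(5−(-15/2)) + (-10)·(-15/2−6)) = ½·(1 + 75/2 + 135) = 347/4.
[PA_2A_3] = ½·((-23/6)·(6−5) + 3·(5−(13/4)) + (-10)·(13/4−6)) = ½·(-23/6 + 21/4 + 55/2) = 347/24, so the A_1-coordinate is (347/24)/(347/4) = 1/6.
[A_1PA_3] = ½·(1·(13/4−5) + (-23/6)·(5−(-15/2)) + (-10)·(-15/2−(13/4))) = ½·(-7/4 − 575/12 + 215/2) = 347/12, so the A_2-coordinate is 1/3.
[A_1A_2P] = ½·(1·(6−(13/4)) + 3·(13/4−(-15/2)) + (-23/6)·(-15/2−6)) = ½·(11/4 + 129/4 + 207/4) = 347/8, so the A_3-coordinate is 1/2.
Check: 1/6 + 1/3 + 1/2 = 1.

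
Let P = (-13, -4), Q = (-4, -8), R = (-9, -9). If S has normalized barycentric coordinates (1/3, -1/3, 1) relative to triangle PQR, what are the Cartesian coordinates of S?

S = (1/3)·P + (-1/3)·Q + 1·R.
x-coordinate: (1/3)·(-13) + (-1/3)·(-4) + 1·(-9) = -12.
y-coordinate: (1/3)·(-4) + (-1/3)·(-8) + 1·(-9) = -23/3.

(-12, -23/3)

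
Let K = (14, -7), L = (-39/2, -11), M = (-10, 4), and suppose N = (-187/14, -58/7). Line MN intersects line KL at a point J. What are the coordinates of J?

Barycentric coordinates of N with respect to KLM: (1/7, 5/7, 1/7).
On side KL the M-coordinate is zero; dropping N's M-weight 1/7 and renormalizing the remaining 1/7 : 5/7 gives weights 1/6, 5/6 on K, L.
J = (1/6)·(14, -7) + (5/6)·(-39/2, -11) = (-167/12, -31/3).

(-167/12, -31/3)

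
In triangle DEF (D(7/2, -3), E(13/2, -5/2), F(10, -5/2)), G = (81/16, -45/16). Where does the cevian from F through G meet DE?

Barycentric coordinates of G with respect to DEF: (5/8, 1/4, 1/8).
On side DE the F-coordinate is zero; dropping G's F-weight 1/8 and renormalizing the remaining 5/8 : 1/4 gives weights 5/7, 2/7 on D, E.
H = (5/7)·(7/2, -3) + (2/7)·(13/2, -5/2) = (61/14, -20/7).

(61/14, -20/7)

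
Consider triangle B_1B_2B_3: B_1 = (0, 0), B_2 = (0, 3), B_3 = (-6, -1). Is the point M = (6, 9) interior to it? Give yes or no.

no

Barycentric coordinates of M: (-2/3, 8/3, -1).
The three coordinates are negative, positive, negative; a point is interior exactly when all three are positive.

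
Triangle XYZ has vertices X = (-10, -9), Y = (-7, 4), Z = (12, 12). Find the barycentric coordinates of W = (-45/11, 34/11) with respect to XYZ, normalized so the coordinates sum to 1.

(2/11, 7/11, 2/11)

Signed area of the reference triangle: [XYZ] = ½·((-10)·(4−12) + (-7)·(12−(-9)) + 12·(-9−4)) = ½·(80 − 147 − 156) = -223/2.
[WYZ] = ½·((-45/11)·(4−12) + (-7)·(12−(34/11)) + 12·(34/11−4)) = ½·(360/11 − 686/11 − 120/11) = -223/11, so the X-coordinate is (-223/11)/(-223/2) = 2/11.
[XWZ] = ½·((-10)·(34/11−12) + (-45/11)·(12−(-9)) + 12·(-9−(34/11))) = ½·(980/11 − 945/11 − 1596/11) = -1561/22, so the Y-coordinate is 7/11.
[XYW] = ½·((-10)·(4−(34/11)) + (-7)·(34/11−(-9)) + (-45/11)·(-9−4)) = ½·(-100/11 − 931/11 + 585/11) = -223/11, so the Z-coordinate is 2/11.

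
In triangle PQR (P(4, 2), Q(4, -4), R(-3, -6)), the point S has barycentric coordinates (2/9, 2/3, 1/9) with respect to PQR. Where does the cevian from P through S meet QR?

Line PS meets QR where the P-coordinate vanishes; zeroing S's P-weight and renormalizing leaves Q, R-weights 2/3 : 1/9 → (6/7, 1/7).
So T = (6/7)·Q + (1/7)·R = (3, -30/7).

(3, -30/7)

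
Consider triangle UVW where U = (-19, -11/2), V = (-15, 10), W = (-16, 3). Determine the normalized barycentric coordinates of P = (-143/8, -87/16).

Signed area of the reference triangle: [UVW] = ½·((-19)·(10−3) + (-15)·(3−(-11/2)) + (-16)·(-11/2−10)) = ½·(-133 − 255/2 + 248) = -25/4.
[PVW] = ½·((-143/8)·(10−3) + (-15)·(3−(-87/16)) + (-16)·(-87/16−10)) = ½·(-1001/8 − 2025/16 + 247) = -75/32, so the U-coordinate is (-75/32)/(-25/4) = 3/8.
[UPW] = ½·((-19)·(-87/16−3) + (-143/8)·(3−(-11/2)) + (-16)·(-11/2−(-87/16))) = ½·(2565/16 − 2431/16 + 1) = 75/16, so the V-coordinate is -3/4.
[UVP] = ½·((-19)·(10−(-87/16)) + (-15)·(-87/16−(-11/2)) + (-143/8)·(-11/2−10)) = ½·(-4693/16 − 15/16 + 4433/16) = -275/32, so the W-coordinate is 11/8.

(3/8, -3/4, 11/8)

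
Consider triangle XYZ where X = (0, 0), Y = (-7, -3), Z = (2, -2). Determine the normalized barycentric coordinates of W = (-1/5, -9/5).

Signed area of the reference triangle: [XYZ] = ½·(0·(-3−(-2)) + (-7)·(-2−0) + 2·(0−(-3))) = ½·(0 + 14 + 6) = 10.
[WYZ] = ½·((-1/5)·(-3−(-2)) + (-7)·(-2−(-9/5)) + 2·(-9/5−(-3))) = ½·(1/5 + 7/5 + 12/5) = 2, so the X-coordinate is 2/10 = 1/5.
[XWZ] = ½·(0·(-9/5−(-2)) + (-1/5)·(-2−0) + 2·(0−(-9/5))) = ½·(0 + 2/5 + 18/5) = 2, so the Y-coordinate is 1/5.
[XYW] = ½·(0·(-3−(-9/5)) + (-7)·(-9/5−0) + (-1/5)·(0−(-3))) = ½·(0 + 63/5 − 3/5) = 6, so the Z-coordinate is 3/5.
Check: 1/5 + 1/5 + 3/5 = 1.

(1/5, 1/5, 3/5)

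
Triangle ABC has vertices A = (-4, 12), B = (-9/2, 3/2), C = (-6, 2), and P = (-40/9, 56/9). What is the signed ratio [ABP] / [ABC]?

1/9

[ABC] = ½·((-4)·(3/2−2) + (-9/2)·(2−12) + (-6)·(12−(3/2))) = ½·(2 + 45 − 63) = -8.
[ABP] = ½·((-4)·(3/2−(56/9)) + (-9/2)·(56/9−12) + (-40/9)·(12−(3/2))) = ½·(170/9 + 26 − 140/3) = -8/9, so the ratio is (-8/9)/(-8) = 1/9.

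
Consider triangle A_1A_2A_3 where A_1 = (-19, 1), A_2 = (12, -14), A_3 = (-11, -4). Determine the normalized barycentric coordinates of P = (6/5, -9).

(1/5, 3/5, 1/5)

Signed area of the reference triangle: [A_1A_2A_3] = ½·((-19)·(-14−(-4)) + 12·(-4−1) + (-11)·(1−(-14))) = ½·(190 − 60 − 165) = -35/2.
[PA_2A_3] = ½·((6/5)·(-14−(-4)) + 12·(-4−(-9)) + (-11)·(-9−(-14))) = ½·(-12 + 60 − 55) = -7/2, so the A_1-coordinate is (-7/2)/(-35/2) = 1/5.
[A_1PA_3] = ½·((-19)·(-9−(-4)) + (6/5)·(-4−1) + (-11)·(1−(-9))) = ½·(95 − 6 − 110) = -21/2, so the A_2-coordinate is 3/5.
[A_1A_2P] = ½·((-19)·(-14−(-9)) + 12·(-9−1) + (6/5)·(1−(-14))) = ½·(95 − 120 + 18) = -7/2, so the A_3-coordinate is 1/5.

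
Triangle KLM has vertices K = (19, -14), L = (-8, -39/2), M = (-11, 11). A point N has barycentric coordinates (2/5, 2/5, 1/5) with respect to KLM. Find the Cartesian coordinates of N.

(11/5, -56/5)

N = (2/5)·K + (2/5)·L + (1/5)·M.
x-coordinate: (2/5)·19 + (2/5)·(-8) + (1/5)·(-11) = 11/5.
y-coordinate: (2/5)·(-14) + (2/5)·(-39/2) + (1/5)·11 = -56/5.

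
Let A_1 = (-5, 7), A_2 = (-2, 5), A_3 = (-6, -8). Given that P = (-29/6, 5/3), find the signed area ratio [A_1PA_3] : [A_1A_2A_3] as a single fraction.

[A_1A_2A_3] = ½·((-5)·(5−(-8)) + (-2)·(-8−7) + (-6)·(7−5)) = ½·(-65 + 30 − 12) = -47/2.
[A_1PA_3] = ½·((-5)·(5/3−(-8)) + (-29/6)·(-8−7) + (-6)·(7−(5/3))) = ½·(-145/3 + 145/2 − 32) = -47/12, so the ratio is (-47/12)/(-47/2) = 1/6.

1/6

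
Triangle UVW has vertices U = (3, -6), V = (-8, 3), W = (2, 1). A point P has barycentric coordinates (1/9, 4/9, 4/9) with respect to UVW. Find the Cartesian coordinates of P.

P = (1/9)·U + (4/9)·V + (4/9)·W.
x-coordinate: (1/9)·3 + (4/9)·(-8) + (4/9)·2 = -7/3.
y-coordinate: (1/9)·(-6) + (4/9)·3 + (4/9)·1 = 10/9.

(-7/3, 10/9)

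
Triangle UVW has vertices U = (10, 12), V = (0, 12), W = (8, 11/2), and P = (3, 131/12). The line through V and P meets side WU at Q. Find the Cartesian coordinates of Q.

(9, 35/4)

Barycentric coordinates of P with respect to UVW: (1/6, 2/3, 1/6).
On side WU the V-coordinate is zero; dropping P's V-weight 2/3 and renormalizing the remaining 1/6 : 1/6 gives weights 1/2, 1/2 on W, U.
Q = (1/2)·(8, 11/2) + (1/2)·(10, 12) = (9, 35/4).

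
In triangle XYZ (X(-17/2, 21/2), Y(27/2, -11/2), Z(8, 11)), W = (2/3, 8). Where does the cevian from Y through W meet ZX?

Barycentric coordinates of W with respect to XYZ: (1/2, 1/6, 1/3).
On side ZX the Y-coordinate is zero; dropping W's Y-weight 1/6 and renormalizing the remaining 1/3 : 1/2 gives weights 2/5, 3/5 on Z, X.
V = (2/5)·(8, 11) + (3/5)·(-17/2, 21/2) = (-19/10, 107/10).

(-19/10, 107/10)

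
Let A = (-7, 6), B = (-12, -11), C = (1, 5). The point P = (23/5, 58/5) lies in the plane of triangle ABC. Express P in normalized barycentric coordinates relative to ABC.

(1/5, -2/5, 6/5)

Signed area of the reference triangle: [ABC] = ½·((-7)·(-11−5) + (-12)·(5−6) + 1·(6−(-11))) = ½·(112 + 12 + 17) = 141/2.
[PBC] = ½·((23/5)·(-11−5) + (-12)·(5−(58/5)) + 1·(58/5−(-11))) = ½·(-368/5 + 396/5 + 113/5) = 141/10, so the A-coordinate is (141/10)/(141/2) = 1/5.
[APC] = ½·((-7)·(58/5−5) + (23/5)·(5−6) + 1·(6−(58/5))) = ½·(-231/5 − 23/5 − 28/5) = -141/5, so the B-coordinate is -2/5.
[ABP] = ½·((-7)·(-11−(58/5)) + (-12)·(58/5−6) + (23/5)·(6−(-11))) = ½·(791/5 − 336/5 + 391/5) = 423/5, so the C-coordinate is 6/5.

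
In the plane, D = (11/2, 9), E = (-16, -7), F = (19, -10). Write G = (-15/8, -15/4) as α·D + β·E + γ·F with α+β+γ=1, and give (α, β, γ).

Signed area of the reference triangle: [DEF] = ½·((11/2)·(-7−(-10)) + (-16)·(-10−9) + 19·(9−(-7))) = ½·(33/2 + 304 + 304) = 1249/4.
[GEF] = ½·((-15/8)·(-7−(-10)) + (-16)·(-10−(-15/4)) + 19·(-15/4−(-7))) = ½·(-45/8 + 100 + 247/4) = 1249/16, so the D-coordinate is (1249/16)/(1249/4) = 1/4.
[DGF] = ½·((11/2)·(-15/4−(-10)) + (-15/8)·(-10−9) + 19·(9−(-15/4))) = ½·(275/8 + 285/8 + 969/4) = 1249/8, so the E-coordinate is 1/2.
[DEG] = ½·((11/2)·(-7−(-15/4)) + (-16)·(-15/4−9) + (-15/8)·(9−(-7))) = ½·(-143/8 + 204 − 30) = 1249/16, so the F-coordinate is 1/4.

(1/4, 1/2, 1/4)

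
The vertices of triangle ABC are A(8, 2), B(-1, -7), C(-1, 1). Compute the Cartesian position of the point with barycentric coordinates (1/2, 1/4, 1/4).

P = (1/2)·A + (1/4)·B + (1/4)·C.
x-coordinate: (1/2)·8 + (1/4)·(-1) + (1/4)·(-1) = 7/2.
y-coordinate: (1/2)·2 + (1/4)·(-7) + (1/4)·1 = -1/2.

(7/2, -1/2)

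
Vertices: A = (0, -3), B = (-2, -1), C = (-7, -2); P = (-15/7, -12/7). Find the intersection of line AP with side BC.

(-3, -6/5)

Barycentric coordinates of P with respect to ABC: (2/7, 4/7, 1/7).
On side BC the A-coordinate is zero; dropping P's A-weight 2/7 and renormalizing the remaining 4/7 : 1/7 gives weights 4/5, 1/5 on B, C.
Q = (4/5)·(-2, -1) + (1/5)·(-7, -2) = (-3, -6/5).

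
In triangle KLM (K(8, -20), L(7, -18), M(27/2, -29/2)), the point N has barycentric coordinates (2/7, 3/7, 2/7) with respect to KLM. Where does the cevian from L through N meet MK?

Line LN meets MK where the L-coordinate vanishes; zeroing N's L-weight and renormalizing leaves M, K-weights 2/7 : 2/7 → (1/2, 1/2).
So J = (1/2)·M + (1/2)·K = (43/4, -69/4).

(43/4, -69/4)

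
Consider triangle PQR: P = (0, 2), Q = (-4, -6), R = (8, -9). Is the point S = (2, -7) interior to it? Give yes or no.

yes

Barycentric coordinates of S: (1/18, 25/54, 13/27).
The three coordinates are positive, positive, positive; a point is interior exactly when all three are positive.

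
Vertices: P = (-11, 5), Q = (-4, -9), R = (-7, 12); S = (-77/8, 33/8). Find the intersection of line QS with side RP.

(-73/7, 6)

Barycentric coordinates of S with respect to PQR: (3/4, 1/8, 1/8).
On side RP the Q-coordinate is zero; dropping S's Q-weight 1/8 and renormalizing the remaining 1/8 : 3/4 gives weights 1/7, 6/7 on R, P.
T = (1/7)·(-7, 12) + (6/7)·(-11, 5) = (-73/7, 6).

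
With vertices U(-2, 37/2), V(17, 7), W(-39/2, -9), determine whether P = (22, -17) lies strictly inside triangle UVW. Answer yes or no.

Barycentric coordinates of P: (-3824/2895, 1025/579, 1594/2895).
The three coordinates are negative, positive, positive; a point is interior exactly when all three are positive.

no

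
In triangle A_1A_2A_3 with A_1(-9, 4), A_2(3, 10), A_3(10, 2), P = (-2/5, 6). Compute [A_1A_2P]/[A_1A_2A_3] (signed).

[A_1A_2A_3] = ½·((-9)·(10−2) + 3·(2−4) + 10·(4−10)) = ½·(-72 − 6 − 60) = -69.
[A_1A_2P] = ½·((-9)·(10−6) + 3·(6−4) + (-2/5)·(4−10)) = ½·(-36 + 6 + 12/5) = -69/5, so the ratio is (-69/5)/(-69) = 1/5.

1/5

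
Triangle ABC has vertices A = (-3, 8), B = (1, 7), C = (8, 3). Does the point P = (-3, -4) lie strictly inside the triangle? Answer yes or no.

Barycentric coordinates of P: (31/3, -44/3, 16/3).
The three coordinates are positive, negative, positive; a point is interior exactly when all three are positive.

no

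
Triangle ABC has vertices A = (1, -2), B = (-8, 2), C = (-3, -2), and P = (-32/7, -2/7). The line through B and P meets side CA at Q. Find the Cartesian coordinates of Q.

(-2, -2)

Barycentric coordinates of P with respect to ABC: (1/7, 3/7, 3/7).
On side CA the B-coordinate is zero; dropping P's B-weight 3/7 and renormalizing the remaining 3/7 : 1/7 gives weights 3/4, 1/4 on C, A.
Q = (3/4)·(-3, -2) + (1/4)·(1, -2) = (-2, -2).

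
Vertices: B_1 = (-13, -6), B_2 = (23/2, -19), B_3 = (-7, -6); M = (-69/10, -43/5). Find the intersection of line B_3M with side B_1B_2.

Barycentric coordinates of M with respect to B_1B_2B_3: (3/5, 1/5, 1/5).
On side B_1B_2 the B_3-coordinate is zero; dropping M's B_3-weight 1/5 and renormalizing the remaining 3/5 : 1/5 gives weights 3/4, 1/4 on B_1, B_2.
N = (3/4)·(-13, -6) + (1/4)·(23/2, -19) = (-55/8, -37/4).

(-55/8, -37/4)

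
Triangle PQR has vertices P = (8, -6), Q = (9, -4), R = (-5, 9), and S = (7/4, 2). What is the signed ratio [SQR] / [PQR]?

[PQR] = ½·(8·(-4−9) + 9·(9−(-6)) + (-5)·(-6−(-4))) = ½·(-104 + 135 + 10) = 41/2.
[SQR] = ½·((7/4)·(-4−9) + 9·(9−2) + (-5)·(2−(-4))) = ½·(-91/4 + 63 − 30) = 41/8, so the ratio is (41/8)/(41/2) = 1/4.

1/4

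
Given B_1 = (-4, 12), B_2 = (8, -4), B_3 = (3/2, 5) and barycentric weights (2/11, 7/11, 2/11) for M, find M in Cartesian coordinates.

M = (2/11)·B_1 + (7/11)·B_2 + (2/11)·B_3.
x-coordinate: (2/11)·(-4) + (7/11)·8 + (2/11)·(3/2) = 51/11.
y-coordinate: (2/11)·12 + (7/11)·(-4) + (2/11)·5 = 6/11.

(51/11, 6/11)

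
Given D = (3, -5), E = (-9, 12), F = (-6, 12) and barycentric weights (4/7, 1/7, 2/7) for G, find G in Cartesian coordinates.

(-9/7, 16/7)

G = (4/7)·D + (1/7)·E + (2/7)·F.
x-coordinate: (4/7)·3 + (1/7)·(-9) + (2/7)·(-6) = -9/7.
y-coordinate: (4/7)·(-5) + (1/7)·12 + (2/7)·12 = 16/7.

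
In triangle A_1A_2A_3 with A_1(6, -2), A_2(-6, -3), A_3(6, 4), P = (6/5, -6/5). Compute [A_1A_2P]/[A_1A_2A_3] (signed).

[A_1A_2A_3] = ½·(6·(-3−4) + (-6)·(4−(-2)) + 6·(-2−(-3))) = ½·(-42 − 36 + 6) = -36.
[A_1A_2P] = ½·(6·(-3−(-6/5)) + (-6)·(-6/5−(-2)) + (6/5)·(-2−(-3))) = ½·(-54/5 − 24/5 + 6/5) = -36/5, so the ratio is (-36/5)/(-36) = 1/5.

1/5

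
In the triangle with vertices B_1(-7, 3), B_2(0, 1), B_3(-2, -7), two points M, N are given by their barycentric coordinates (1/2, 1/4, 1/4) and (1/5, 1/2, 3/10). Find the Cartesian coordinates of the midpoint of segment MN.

Barycentric coordinates of the midpoint are the average: (7/20, 3/8, 11/40).
Converting: (7/20)·B_1 + (3/8)·B_2 + (11/40)·B_3 = (-3, -1/2).

(-3, -1/2)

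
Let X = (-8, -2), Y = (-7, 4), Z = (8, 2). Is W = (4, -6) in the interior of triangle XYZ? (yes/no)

Barycentric coordinates of W: (32/23, -28/23, 19/23).
The three coordinates are positive, negative, positive; a point is interior exactly when all three are positive.

no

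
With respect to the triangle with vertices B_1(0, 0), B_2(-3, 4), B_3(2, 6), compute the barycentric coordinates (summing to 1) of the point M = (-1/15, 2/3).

(13/15, 1/15, 1/15)

Signed area of the reference triangle: [B_1B_2B_3] = ½·(0·(4−6) + (-3)·(6−0) + 2·(0−4)) = ½·(0 − 18 − 8) = -13.
[MB_2B_3] = ½·((-1/15)·(4−6) + (-3)·(6−(2/3)) + 2·(2/3−4)) = ½·(2/15 − 16 − 20/3) = -169/15, so the B_1-coordinate is (-169/15)/(-13) = 13/15.
[B_1MB_3] = ½·(0·(2/3−6) + (-1/15)·(6−0) + 2·(0−(2/3))) = ½·(0 − 2/5 − 4/3) = -13/15, so the B_2-coordinate is 1/15.
[B_1B_2M] = ½·(0·(4−(2/3)) + (-3)·(2/3−0) + (-1/15)·(0−4)) = ½·(0 − 2 + 4/15) = -13/15, so the B_3-coordinate is 1/15.
Check: 13/15 + 1/15 + 1/15 = 1.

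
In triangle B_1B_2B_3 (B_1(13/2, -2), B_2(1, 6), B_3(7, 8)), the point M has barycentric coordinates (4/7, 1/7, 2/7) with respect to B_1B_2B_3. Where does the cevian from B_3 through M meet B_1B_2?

(27/5, -2/5)

Line B_3M meets B_1B_2 where the B_3-coordinate vanishes; zeroing M's B_3-weight and renormalizing leaves B_1, B_2-weights 4/7 : 1/7 → (4/5, 1/5).
So N = (4/5)·B_1 + (1/5)·B_2 = (27/5, -2/5).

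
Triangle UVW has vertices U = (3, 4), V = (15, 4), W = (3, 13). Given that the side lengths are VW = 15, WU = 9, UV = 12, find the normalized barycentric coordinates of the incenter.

The incenter has barycentric coordinates proportional to the opposite side lengths: (15 : 9 : 12).
Normalizing by 15+9+12 = 36 gives (5/12, 1/4, 1/3).

(5/12, 1/4, 1/3)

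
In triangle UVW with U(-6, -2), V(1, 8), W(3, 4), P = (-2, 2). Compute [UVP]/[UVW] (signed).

1/4

[UVW] = ½·((-6)·(8−4) + 1·(4−(-2)) + 3·(-2−8)) = ½·(-24 + 6 − 30) = -24.
[UVP] = ½·((-6)·(8−2) + 1·(2−(-2)) + (-2)·(-2−8)) = ½·(-36 + 4 + 20) = -6, so the ratio is (-6)/(-24) = 1/4.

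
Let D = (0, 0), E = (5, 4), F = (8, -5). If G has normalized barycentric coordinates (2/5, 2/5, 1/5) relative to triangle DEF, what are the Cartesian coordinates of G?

G = (2/5)·D + (2/5)·E + (1/5)·F.
x-coordinate: (2/5)·0 + (2/5)·5 + (1/5)·8 = 18/5.
y-coordinate: (2/5)·0 + (2/5)·4 + (1/5)·(-5) = 3/5.

(18/5, 3/5)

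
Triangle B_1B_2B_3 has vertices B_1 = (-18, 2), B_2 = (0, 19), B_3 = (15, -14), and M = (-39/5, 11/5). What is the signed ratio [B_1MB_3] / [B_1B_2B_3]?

[B_1B_2B_3] = ½·((-18)·(19−(-14)) + 0·(-14−2) + 15·(2−19)) = ½·(-594 + 0 − 255) = -849/2.
[B_1MB_3] = ½·((-18)·(11/5−(-14)) + (-39/5)·(-14−2) + 15·(2−(11/5))) = ½·(-1458/5 + 624/5 − 3) = -849/10, so the ratio is (-849/10)/(-849/2) = 1/5.

1/5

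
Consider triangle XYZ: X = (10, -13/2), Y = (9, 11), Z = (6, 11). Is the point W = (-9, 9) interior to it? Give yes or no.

Barycentric coordinates of W: (4/35, -541/105, 634/105).
The three coordinates are positive, negative, positive; a point is interior exactly when all three are positive.

no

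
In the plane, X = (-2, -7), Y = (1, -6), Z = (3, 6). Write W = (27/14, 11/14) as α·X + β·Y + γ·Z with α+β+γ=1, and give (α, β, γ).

Signed area of the reference triangle: [XYZ] = ½·((-2)·(-6−6) + 1·(6−(-7)) + 3·(-7−(-6))) = ½·(24 + 13 − 3) = 17.
[WYZ] = ½·((27/14)·(-6−6) + 1·(6−(11/14)) + 3·(11/14−(-6))) = ½·(-162/7 + 73/14 + 285/14) = 17/14, so the X-coordinate is (17/14)/17 = 1/14.
[XWZ] = ½·((-2)·(11/14−6) + (27/14)·(6−(-7)) + 3·(-7−(11/14))) = ½·(73/7 + 351/14 − 327/14) = 85/14, so the Y-coordinate is 5/14.
[XYW] = ½·((-2)·(-6−(11/14)) + 1·(11/14−(-7)) + (27/14)·(-7−(-6))) = ½·(95/7 + 109/14 − 27/14) = 68/7, so the Z-coordinate is 4/7.
Check: 1/14 + 5/14 + 4/7 = 1.

(1/14, 5/14, 4/7)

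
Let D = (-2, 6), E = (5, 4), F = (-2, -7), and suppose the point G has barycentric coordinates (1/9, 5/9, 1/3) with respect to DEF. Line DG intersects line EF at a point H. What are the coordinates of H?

(19/8, -1/8)

Line DG meets EF where the D-coordinate vanishes; zeroing G's D-weight and renormalizing leaves E, F-weights 5/9 : 1/3 → (5/8, 3/8).
So H = (5/8)·E + (3/8)·F = (19/8, -1/8).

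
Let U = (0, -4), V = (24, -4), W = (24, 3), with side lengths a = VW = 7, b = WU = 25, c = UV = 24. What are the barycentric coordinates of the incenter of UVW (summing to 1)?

The incenter has barycentric coordinates proportional to the opposite side lengths: (7 : 25 : 24).
Normalizing by 7+25+24 = 56 gives (1/8, 25/56, 3/7).

(1/8, 25/56, 3/7)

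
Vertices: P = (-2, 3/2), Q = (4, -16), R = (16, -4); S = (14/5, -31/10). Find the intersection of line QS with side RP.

Barycentric coordinates of S with respect to PQR: (3/5, 1/5, 1/5).
On side RP the Q-coordinate is zero; dropping S's Q-weight 1/5 and renormalizing the remaining 1/5 : 3/5 gives weights 1/4, 3/4 on R, P.
T = (1/4)·(16, -4) + (3/4)·(-2, 3/2) = (5/2, 1/8).

(5/2, 1/8)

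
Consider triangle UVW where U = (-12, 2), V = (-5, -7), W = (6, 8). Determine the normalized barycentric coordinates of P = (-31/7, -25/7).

Signed area of the reference triangle: [UVW] = ½·((-12)·(-7−8) + (-5)·(8−2) + 6·(2−(-7))) = ½·(180 − 30 + 54) = 102.
[PVW] = ½·((-31/7)·(-7−8) + (-5)·(8−(-25/7)) + 6·(-25/7−(-7))) = ½·(465/7 − 405/7 + 144/7) = 102/7, so the U-coordinate is (102/7)/102 = 1/7.
[UPW] = ½·((-12)·(-25/7−8) + (-31/7)·(8−2) + 6·(2−(-25/7))) = ½·(972/7 − 186/7 + 234/7) = 510/7, so the V-coordinate is 5/7.
[UVP] = ½·((-12)·(-7−(-25/7)) + (-5)·(-25/7−2) + (-31/7)·(2−(-7))) = ½·(288/7 + 195/7 − 279/7) = 102/7, so the W-coordinate is 1/7.

(1/7, 5/7, 1/7)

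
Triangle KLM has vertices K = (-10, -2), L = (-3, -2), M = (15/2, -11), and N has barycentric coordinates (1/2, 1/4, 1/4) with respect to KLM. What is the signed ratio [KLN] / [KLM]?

1/4

The signed ratio [KLN]/[KLM] equals the barycentric coordinate of N at vertex M, which is 1/4.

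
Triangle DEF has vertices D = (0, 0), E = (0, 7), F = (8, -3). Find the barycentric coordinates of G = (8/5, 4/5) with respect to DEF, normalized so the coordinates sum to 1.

(3/5, 1/5, 1/5)

Signed area of the reference triangle: [DEF] = ½·(0·(7−(-3)) + 0·(-3−0) + 8·(0−7)) = ½·(0 + 0 − 56) = -28.
[GEF] = ½·((8/5)·(7−(-3)) + 0·(-3−(4/5)) + 8·(4/5−7)) = ½·(16 + 0 − 248/5) = -84/5, so the D-coordinate is (-84/5)/(-28) = 3/5.
[DGF] = ½·(0·(4/5−(-3)) + (8/5)·(-3−0) + 8·(0−(4/5))) = ½·(0 − 24/5 − 32/5) = -28/5, so the E-coordinate is 1/5.
[DEG] = ½·(0·(7−(4/5)) + 0·(4/5−0) + (8/5)·(0−7)) = ½·(0 + 0 − 56/5) = -28/5, so the F-coordinate is 1/5.
Check: 3/5 + 1/5 + 1/5 = 1.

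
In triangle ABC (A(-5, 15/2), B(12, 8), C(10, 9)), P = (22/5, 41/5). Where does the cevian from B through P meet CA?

(5/2, 33/4)

Barycentric coordinates of P with respect to ABC: (2/5, 1/5, 2/5).
On side CA the B-coordinate is zero; dropping P's B-weight 1/5 and renormalizing the remaining 2/5 : 2/5 gives weights 1/2, 1/2 on C, A.
Q = (1/2)·(10, 9) + (1/2)·(-5, 15/2) = (5/2, 33/4).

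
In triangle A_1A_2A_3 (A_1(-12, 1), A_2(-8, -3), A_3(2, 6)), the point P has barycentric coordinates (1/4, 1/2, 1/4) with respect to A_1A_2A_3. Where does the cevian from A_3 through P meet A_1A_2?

(-28/3, -5/3)

Line A_3P meets A_1A_2 where the A_3-coordinate vanishes; zeroing P's A_3-weight and renormalizing leaves A_1, A_2-weights 1/4 : 1/2 → (1/3, 2/3).
So Q = (1/3)·A_1 + (2/3)·A_2 = (-28/3, -5/3).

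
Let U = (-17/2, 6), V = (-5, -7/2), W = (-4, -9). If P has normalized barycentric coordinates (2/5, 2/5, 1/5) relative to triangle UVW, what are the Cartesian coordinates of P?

P = (2/5)·U + (2/5)·V + (1/5)·W.
x-coordinate: (2/5)·(-17/2) + (2/5)·(-5) + (1/5)·(-4) = -31/5.
y-coordinate: (2/5)·6 + (2/5)·(-7/2) + (1/5)·(-9) = -4/5.

(-31/5, -4/5)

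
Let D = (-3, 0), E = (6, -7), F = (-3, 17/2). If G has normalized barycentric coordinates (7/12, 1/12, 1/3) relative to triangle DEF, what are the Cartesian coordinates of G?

(-9/4, 9/4)

G = (7/12)·D + (1/12)·E + (1/3)·F.
x-coordinate: (7/12)·(-3) + (1/12)·6 + (1/3)·(-3) = -9/4.
y-coordinate: (7/12)·0 + (1/12)·(-7) + (1/3)·(17/2) = 9/4.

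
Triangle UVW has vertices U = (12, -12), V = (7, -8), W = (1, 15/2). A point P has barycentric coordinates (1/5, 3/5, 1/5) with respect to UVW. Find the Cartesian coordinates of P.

P = (1/5)·U + (3/5)·V + (1/5)·W.
x-coordinate: (1/5)·12 + (3/5)·7 + (1/5)·1 = 34/5.
y-coordinate: (1/5)·(-12) + (3/5)·(-8) + (1/5)·(15/2) = -57/10.

(34/5, -57/10)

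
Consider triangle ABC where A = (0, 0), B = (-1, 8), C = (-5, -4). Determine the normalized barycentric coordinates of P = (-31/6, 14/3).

Signed area of the reference triangle: [ABC] = ½·(0·(8−(-4)) + (-1)·(-4−0) + (-5)·(0−8)) = ½·(0 + 4 + 40) = 22.
[PBC] = ½·((-31/6)·(8−(-4)) + (-1)·(-4−(14/3)) + (-5)·(14/3−8)) = ½·(-62 + 26/3 + 50/3) = -55/3, so the A-coordinate is (-55/3)/22 = -5/6.
[APC] = ½·(0·(14/3−(-4)) + (-31/6)·(-4−0) + (-5)·(0−(14/3))) = ½·(0 + 62/3 + 70/3) = 22, so the B-coordinate is 1.
[ABP] = ½·(0·(8−(14/3)) + (-1)·(14/3−0) + (-31/6)·(0−8)) = ½·(0 − 14/3 + 124/3) = 55/3, so the C-coordinate is 5/6.

(-5/6, 1, 5/6)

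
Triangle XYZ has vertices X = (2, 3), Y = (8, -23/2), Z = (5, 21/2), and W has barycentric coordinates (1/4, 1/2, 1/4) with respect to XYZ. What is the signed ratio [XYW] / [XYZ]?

The signed ratio [XYW]/[XYZ] equals the barycentric coordinate of W at vertex Z, which is 1/4.

1/4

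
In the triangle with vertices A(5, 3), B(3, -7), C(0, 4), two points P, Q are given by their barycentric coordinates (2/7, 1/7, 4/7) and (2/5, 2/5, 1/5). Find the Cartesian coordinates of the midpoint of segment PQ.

(177/70, 47/70)

Barycentric coordinates of the midpoint are the average: (12/35, 19/70, 27/70).
Converting: (12/35)·A + (19/70)·B + (27/70)·C = (177/70, 47/70).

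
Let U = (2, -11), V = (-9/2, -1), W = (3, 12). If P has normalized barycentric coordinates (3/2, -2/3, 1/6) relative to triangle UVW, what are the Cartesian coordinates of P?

P = (3/2)·U + (-2/3)·V + (1/6)·W.
x-coordinate: (3/2)·2 + (-2/3)·(-9/2) + (1/6)·3 = 13/2.
y-coordinate: (3/2)·(-11) + (-2/3)·(-1) + (1/6)·12 = -83/6.

(13/2, -83/6)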